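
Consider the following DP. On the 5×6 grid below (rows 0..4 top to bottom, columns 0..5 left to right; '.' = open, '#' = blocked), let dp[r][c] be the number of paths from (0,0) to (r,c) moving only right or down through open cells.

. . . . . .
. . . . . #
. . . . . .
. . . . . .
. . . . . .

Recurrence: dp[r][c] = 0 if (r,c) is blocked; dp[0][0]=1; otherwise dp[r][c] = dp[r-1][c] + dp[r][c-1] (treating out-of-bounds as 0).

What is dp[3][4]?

35

r\c   0   1   2   3   4   5
  0   1   1   1   1   1   1
  1   1   2   3   4   5   0
  2   1   3   6  10  15  15
  3   1   4  10  20  35  50
  4   1   5  15  35  70 120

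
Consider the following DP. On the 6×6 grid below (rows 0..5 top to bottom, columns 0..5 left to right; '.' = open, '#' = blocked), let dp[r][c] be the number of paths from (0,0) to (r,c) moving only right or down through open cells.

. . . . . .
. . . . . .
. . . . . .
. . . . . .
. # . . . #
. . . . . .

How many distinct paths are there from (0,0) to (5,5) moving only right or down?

r\c   0   1   2   3   4   5
  0   1   1   1   1   1   1
  1   1   2   3   4   5   6
  2   1   3   6  10  15  21
  3   1   4  10  20  35  56
  4   1   0  10  30  65   0
  5   1   1  11  41 106 106

106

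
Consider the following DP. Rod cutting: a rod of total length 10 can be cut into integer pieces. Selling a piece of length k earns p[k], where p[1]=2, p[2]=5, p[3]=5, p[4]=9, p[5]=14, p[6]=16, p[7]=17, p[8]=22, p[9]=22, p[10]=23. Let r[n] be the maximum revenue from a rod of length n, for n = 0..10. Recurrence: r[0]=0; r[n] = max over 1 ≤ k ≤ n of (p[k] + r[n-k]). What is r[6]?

16

   n    0    1    2    3    4    5    6    7    8    9   10
r[n]    0    2    5    7   10   14   16   19   22   24   28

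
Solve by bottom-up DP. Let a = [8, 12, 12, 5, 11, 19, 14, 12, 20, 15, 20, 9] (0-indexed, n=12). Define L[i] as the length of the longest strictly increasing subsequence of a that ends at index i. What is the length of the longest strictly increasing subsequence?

5

   i    0    1    2    3    4    5    6    7    8    9   10   11
a[i]    8   12   12    5   11   19   14   12   20   15   20    9
L[i]    1    2    2    1    2    3    3    3    4    4    5    2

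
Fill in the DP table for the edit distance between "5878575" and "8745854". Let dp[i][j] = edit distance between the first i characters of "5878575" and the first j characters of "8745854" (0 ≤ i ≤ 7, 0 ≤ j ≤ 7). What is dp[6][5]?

   ''  8  7  4  5  8  5  4
''  0  1  2  3  4  5  6  7
 5  1  1  2  3  3  4  5  6
 8  2  1  2  3  4  3  4  5
 7  3  2  1  2  3  4  4  5
 8  4  3  2  2  3  3  4  5
 5  5  4  3  3  2  3  3  4
 7  6  5  4  4  3  3  4  4
 5  7  6  5  5  4  4  3  4

3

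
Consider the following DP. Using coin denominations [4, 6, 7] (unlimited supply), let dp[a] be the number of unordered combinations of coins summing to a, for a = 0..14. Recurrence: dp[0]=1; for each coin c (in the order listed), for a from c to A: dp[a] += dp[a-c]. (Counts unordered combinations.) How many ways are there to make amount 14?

after  coin     0     1     2     3     4     5     6     7     8     9    10    11    12    13    14
          4     1     0     0     0     1     0     0     0     1     0     0     0     1     0     0
          6     1     0     0     0     1     0     1     0     1     0     1     0     2     0     1
          7     1     0     0     0     1     0     1     1     1     0     1     1     2     1     2

2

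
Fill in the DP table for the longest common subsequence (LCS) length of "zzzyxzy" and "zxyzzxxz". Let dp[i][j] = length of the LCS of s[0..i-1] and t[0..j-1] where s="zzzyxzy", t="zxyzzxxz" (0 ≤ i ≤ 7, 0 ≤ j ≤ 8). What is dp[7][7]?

   ''  z  x  y  z  z  x  x  z
''  0  0  0  0  0  0  0  0  0
 z  0  1  1  1  1  1  1  1  1
 z  0  1  1  1  2  2  2  2  2
 z  0  1  1  1  2  3  3  3  3
 y  0  1  1  2  2  3  3  3  3
 x  0  1  2  2  2  3  4  4  4
 z  0  1  2  2  3  3  4  4  5
 y  0  1  2  3  3  3  4  4  5

4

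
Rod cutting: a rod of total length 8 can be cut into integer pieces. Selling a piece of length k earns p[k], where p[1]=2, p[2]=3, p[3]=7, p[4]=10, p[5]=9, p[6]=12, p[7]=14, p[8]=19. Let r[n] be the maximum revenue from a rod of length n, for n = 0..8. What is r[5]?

   n    0    1    2    3    4    5    6    7    8
r[n]    0    2    4    7   10   12   14   17   20

12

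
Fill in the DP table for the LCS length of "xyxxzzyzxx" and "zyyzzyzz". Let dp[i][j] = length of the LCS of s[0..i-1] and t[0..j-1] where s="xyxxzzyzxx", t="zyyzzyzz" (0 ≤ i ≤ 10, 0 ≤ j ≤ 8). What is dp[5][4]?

   ''  z  y  y  z  z  y  z  z
''  0  0  0  0  0  0  0  0  0
 x  0  0  0  0  0  0  0  0  0
 y  0  0  1  1  1  1  1  1  1
 x  0  0  1  1  1  1  1  1  1
 x  0  0  1  1  1  1  1  1  1
 z  0  1  1  1  2  2  2  2  2
 z  0  1  1  1  2  3  3  3  3
 y  0  1  2  2  2  3  4  4  4
 z  0  1  2  2  3  3  4  5  5
 x  0  1  2  2  3  3  4  5  5
 x  0  1  2  2  3  3  4  5  5

2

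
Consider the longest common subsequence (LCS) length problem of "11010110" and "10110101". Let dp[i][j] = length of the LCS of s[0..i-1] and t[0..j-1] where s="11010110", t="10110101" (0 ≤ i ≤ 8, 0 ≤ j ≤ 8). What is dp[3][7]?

3

   ''  1  0  1  1  0  1  0  1
''  0  0  0  0  0  0  0  0  0
 1  0  1  1  1  1  1  1  1  1
 1  0  1  1  2  2  2  2  2  2
 0  0  1  2  2  2  3  3  3  3
 1  0  1  2  3  3  3  4  4  4
 0  0  1  2  3  3  4  4  5  5
 1  0  1  2  3  4  4  5  5  6
 1  0  1  2  3  4  4  5  5  6
 0  0  1  2  3  4  5  5  6  6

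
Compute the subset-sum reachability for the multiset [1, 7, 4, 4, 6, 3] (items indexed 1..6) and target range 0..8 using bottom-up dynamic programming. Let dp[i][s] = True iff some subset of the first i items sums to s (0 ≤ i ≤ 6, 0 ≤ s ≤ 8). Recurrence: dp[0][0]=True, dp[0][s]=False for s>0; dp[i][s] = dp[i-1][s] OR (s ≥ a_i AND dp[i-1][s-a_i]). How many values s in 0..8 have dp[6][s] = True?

8

i\s   0   1   2   3   4   5   6   7   8
  0   T   F   F   F   F   F   F   F   F
  1   T   T   F   F   F   F   F   F   F
  2   T   T   F   F   F   F   F   T   T
  3   T   T   F   F   T   T   F   T   T
  4   T   T   F   F   T   T   F   T   T
  5   T   T   F   F   T   T   T   T   T
  6   T   T   F   T   T   T   T   T   T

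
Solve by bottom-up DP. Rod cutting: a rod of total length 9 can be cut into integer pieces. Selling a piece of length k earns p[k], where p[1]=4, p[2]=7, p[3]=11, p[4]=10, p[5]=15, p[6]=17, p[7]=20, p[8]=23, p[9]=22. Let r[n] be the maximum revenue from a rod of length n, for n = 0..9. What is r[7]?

28

   n    0    1    2    3    4    5    6    7    8    9
r[n]    0    4    8   12   16   20   24   28   32   36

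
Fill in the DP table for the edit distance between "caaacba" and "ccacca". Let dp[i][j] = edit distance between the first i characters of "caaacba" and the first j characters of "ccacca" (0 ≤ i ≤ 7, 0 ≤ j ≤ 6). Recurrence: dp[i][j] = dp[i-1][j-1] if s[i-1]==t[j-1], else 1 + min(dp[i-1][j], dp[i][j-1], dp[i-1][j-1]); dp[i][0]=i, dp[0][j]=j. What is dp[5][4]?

   ''  c  c  a  c  c  a
''  0  1  2  3  4  5  6
 c  1  0  1  2  3  4  5
 a  2  1  1  1  2  3  4
 a  3  2  2  1  2  3  3
 a  4  3  3  2  2  3  3
 c  5  4  3  3  2  2  3
 b  6  5  4  4  3  3  3
 a  7  6  5  4  4  4  3

2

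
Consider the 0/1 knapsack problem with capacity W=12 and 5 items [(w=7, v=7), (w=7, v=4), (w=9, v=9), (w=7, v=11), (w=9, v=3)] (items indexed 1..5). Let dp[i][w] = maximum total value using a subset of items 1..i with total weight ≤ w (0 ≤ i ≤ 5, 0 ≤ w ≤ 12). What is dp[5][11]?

11

i\w   0   1   2   3   4   5   6   7   8   9  10  11  12
  0   0   0   0   0   0   0   0   0   0   0   0   0   0
  1   0   0   0   0   0   0   0   7   7   7   7   7   7
  2   0   0   0   0   0   0   0   7   7   7   7   7   7
  3   0   0   0   0   0   0   0   7   7   9   9   9   9
  4   0   0   0   0   0   0   0  11  11  11  11  11  11
  5   0   0   0   0   0   0   0  11  11  11  11  11  11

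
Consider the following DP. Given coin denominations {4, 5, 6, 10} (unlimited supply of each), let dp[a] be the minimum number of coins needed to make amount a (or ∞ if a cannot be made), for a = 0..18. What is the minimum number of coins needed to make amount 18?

3

 a  0  1  2  3  4  5  6  7  8  9 10 11 12 13 14 15 16 17 18
dp  0  -  -  -  1  1  1  -  2  2  1  2  2  3  2  2  2  3  3
(- denotes ∞ / unreachable)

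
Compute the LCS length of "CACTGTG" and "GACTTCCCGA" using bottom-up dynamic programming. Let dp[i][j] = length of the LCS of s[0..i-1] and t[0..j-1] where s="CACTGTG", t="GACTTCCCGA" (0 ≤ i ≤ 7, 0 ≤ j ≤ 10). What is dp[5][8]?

   ''  G  A  C  T  T  C  C  C  G  A
''  0  0  0  0  0  0  0  0  0  0  0
 C  0  0  0  1  1  1  1  1  1  1  1
 A  0  0  1  1  1  1  1  1  1  1  2
 C  0  0  1  2  2  2  2  2  2  2  2
 T  0  0  1  2  3  3  3  3  3  3  3
 G  0  1  1  2  3  3  3  3  3  4  4
 T  0  1  1  2  3  4  4  4  4  4  4
 G  0  1  1  2  3  4  4  4  4  5  5

3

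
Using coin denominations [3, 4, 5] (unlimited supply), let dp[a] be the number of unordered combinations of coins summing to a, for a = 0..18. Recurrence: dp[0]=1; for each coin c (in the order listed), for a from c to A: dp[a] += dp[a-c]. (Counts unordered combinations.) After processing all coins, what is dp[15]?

4

after  coin     0     1     2     3     4     5     6     7     8     9    10    11    12    13    14    15    16    17    18
          3     1     0     0     1     0     0     1     0     0     1     0     0     1     0     0     1     0     0     1
          4     1     0     0     1     1     0     1     1     1     1     1     1     2     1     1     2     2     1     2
          5     1     0     0     1     1     1     1     1     2     2     2     2     3     3     3     4     4     4     5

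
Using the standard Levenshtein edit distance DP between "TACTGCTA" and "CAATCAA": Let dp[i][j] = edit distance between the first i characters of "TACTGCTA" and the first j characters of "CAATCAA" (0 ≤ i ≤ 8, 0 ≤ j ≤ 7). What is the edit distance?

   ''  C  A  A  T  C  A  A
''  0  1  2  3  4  5  6  7
 T  1  1  2  3  3  4  5  6
 A  2  2  1  2  3  4  4  5
 C  3  2  2  2  3  3  4  5
 T  4  3  3  3  2  3  4  5
 G  5  4  4  4  3  3  4  5
 C  6  5  5  5  4  3  4  5
 T  7  6  6  6  5  4  4  5
 A  8  7  6  6  6  5  4  4

4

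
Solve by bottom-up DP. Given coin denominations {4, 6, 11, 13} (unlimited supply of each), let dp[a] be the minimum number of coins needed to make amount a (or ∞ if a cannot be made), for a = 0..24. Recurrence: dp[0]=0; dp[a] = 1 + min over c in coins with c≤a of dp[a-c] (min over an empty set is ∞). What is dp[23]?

 a  0  1  2  3  4  5  6  7  8  9 10 11 12 13 14 15 16 17 18 19 20 21 22 23 24
dp  0  -  -  -  1  -  1  -  2  -  2  1  2  1  3  2  3  2  3  2  4  3  2  3  2
(- denotes ∞ / unreachable)

3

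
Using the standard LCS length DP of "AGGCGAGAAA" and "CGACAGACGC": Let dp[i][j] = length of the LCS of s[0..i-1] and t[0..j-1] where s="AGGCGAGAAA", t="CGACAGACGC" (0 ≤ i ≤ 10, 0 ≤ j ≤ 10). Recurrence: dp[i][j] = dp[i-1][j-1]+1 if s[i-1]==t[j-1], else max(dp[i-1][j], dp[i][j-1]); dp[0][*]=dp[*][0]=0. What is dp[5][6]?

3

   ''  C  G  A  C  A  G  A  C  G  C
''  0  0  0  0  0  0  0  0  0  0  0
 A  0  0  0  1  1  1  1  1  1  1  1
 G  0  0  1  1  1  1  2  2  2  2  2
 G  0  0  1  1  1  1  2  2  2  3  3
 C  0  1  1  1  2  2  2  2  3  3  4
 G  0  1  2  2  2  2  3  3  3  4  4
 A  0  1  2  3  3  3  3  4  4  4  4
 G  0  1  2  3  3  3  4  4  4  5  5
 A  0  1  2  3  3  4  4  5  5  5  5
 A  0  1  2  3  3  4  4  5  5  5  5
 A  0  1  2  3  3  4  4  5  5  5  5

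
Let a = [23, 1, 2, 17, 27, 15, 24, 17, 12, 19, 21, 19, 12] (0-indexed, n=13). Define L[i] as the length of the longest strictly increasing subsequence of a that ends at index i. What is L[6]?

4

   i    0    1    2    3    4    5    6    7    8    9   10   11   12
a[i]   23    1    2   17   27   15   24   17   12   19   21   19   12
L[i]    1    1    2    3    4    3    4    4    3    5    6    5    3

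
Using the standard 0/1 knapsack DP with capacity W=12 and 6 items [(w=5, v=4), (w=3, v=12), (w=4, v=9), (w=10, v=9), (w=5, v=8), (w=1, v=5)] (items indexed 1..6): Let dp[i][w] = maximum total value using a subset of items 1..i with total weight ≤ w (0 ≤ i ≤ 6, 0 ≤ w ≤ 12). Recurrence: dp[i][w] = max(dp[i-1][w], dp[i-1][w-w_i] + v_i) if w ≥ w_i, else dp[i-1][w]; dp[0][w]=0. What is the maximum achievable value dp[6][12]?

29

i\w   0   1   2   3   4   5   6   7   8   9  10  11  12
  0   0   0   0   0   0   0   0   0   0   0   0   0   0
  1   0   0   0   0   0   4   4   4   4   4   4   4   4
  2   0   0   0  12  12  12  12  12  16  16  16  16  16
  3   0   0   0  12  12  12  12  21  21  21  21  21  25
  4   0   0   0  12  12  12  12  21  21  21  21  21  25
  5   0   0   0  12  12  12  12  21  21  21  21  21  29
  6   0   5   5  12  17  17  17  21  26  26  26  26  29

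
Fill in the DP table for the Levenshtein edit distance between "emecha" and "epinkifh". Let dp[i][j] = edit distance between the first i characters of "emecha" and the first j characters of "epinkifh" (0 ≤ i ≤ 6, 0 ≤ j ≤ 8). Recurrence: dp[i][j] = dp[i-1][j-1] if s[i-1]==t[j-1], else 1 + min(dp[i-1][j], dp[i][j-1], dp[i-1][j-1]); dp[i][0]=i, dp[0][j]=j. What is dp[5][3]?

4

   ''  e  p  i  n  k  i  f  h
''  0  1  2  3  4  5  6  7  8
 e  1  0  1  2  3  4  5  6  7
 m  2  1  1  2  3  4  5  6  7
 e  3  2  2  2  3  4  5  6  7
 c  4  3  3  3  3  4  5  6  7
 h  5  4  4  4  4  4  5  6  6
 a  6  5  5  5  5  5  5  6  7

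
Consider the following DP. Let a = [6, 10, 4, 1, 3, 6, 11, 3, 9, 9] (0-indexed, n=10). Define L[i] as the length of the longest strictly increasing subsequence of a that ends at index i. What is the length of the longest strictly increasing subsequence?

   i    0    1    2    3    4    5    6    7    8    9
a[i]    6   10    4    1    3    6   11    3    9    9
L[i]    1    2    1    1    2    3    4    2    4    4

4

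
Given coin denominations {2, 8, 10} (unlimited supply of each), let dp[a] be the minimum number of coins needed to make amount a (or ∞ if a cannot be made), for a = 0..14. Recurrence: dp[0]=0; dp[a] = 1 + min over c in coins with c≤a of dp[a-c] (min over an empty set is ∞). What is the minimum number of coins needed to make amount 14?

 a  0  1  2  3  4  5  6  7  8  9 10 11 12 13 14
dp  0  -  1  -  2  -  3  -  1  -  1  -  2  -  3
(- denotes ∞ / unreachable)

3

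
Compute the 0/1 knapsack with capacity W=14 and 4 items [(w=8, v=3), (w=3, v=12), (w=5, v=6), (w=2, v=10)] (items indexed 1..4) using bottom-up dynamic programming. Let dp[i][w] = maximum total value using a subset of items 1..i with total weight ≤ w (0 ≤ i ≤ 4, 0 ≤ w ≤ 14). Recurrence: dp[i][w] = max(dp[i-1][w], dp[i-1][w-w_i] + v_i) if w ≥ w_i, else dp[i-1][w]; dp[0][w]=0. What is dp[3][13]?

i\w   0   1   2   3   4   5   6   7   8   9  10  11  12  13  14
  0   0   0   0   0   0   0   0   0   0   0   0   0   0   0   0
  1   0   0   0   0   0   0   0   0   3   3   3   3   3   3   3
  2   0   0   0  12  12  12  12  12  12  12  12  15  15  15  15
  3   0   0   0  12  12  12  12  12  18  18  18  18  18  18  18
  4   0   0  10  12  12  22  22  22  22  22  28  28  28  28  28

18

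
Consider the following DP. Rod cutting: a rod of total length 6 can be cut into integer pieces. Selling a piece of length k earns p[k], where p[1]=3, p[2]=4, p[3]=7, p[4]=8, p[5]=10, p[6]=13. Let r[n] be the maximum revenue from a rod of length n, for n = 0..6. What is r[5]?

15

   n    0    1    2    3    4    5    6
r[n]    0    3    6    9   12   15   18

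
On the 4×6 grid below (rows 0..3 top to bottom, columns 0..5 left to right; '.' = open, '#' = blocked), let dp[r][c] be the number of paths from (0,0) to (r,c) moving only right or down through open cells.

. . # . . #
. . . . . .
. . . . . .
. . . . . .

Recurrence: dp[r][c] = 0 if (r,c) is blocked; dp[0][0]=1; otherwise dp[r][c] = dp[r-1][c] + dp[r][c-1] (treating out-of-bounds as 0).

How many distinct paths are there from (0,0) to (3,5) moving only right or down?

36

r\c   0   1   2   3   4   5
  0   1   1   0   0   0   0
  1   1   2   2   2   2   2
  2   1   3   5   7   9  11
  3   1   4   9  16  25  36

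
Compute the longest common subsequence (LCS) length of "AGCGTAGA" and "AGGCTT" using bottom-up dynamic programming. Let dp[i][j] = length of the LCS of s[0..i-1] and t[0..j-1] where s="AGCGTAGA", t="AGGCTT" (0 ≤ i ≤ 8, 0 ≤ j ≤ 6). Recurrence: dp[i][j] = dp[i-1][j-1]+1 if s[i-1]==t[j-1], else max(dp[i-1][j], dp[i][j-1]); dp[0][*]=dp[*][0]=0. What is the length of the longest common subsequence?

4

   ''  A  G  G  C  T  T
''  0  0  0  0  0  0  0
 A  0  1  1  1  1  1  1
 G  0  1  2  2  2  2  2
 C  0  1  2  2  3  3  3
 G  0  1  2  3  3  3  3
 T  0  1  2  3  3  4  4
 A  0  1  2  3  3  4  4
 G  0  1  2  3  3  4  4
 A  0  1  2  3  3  4  4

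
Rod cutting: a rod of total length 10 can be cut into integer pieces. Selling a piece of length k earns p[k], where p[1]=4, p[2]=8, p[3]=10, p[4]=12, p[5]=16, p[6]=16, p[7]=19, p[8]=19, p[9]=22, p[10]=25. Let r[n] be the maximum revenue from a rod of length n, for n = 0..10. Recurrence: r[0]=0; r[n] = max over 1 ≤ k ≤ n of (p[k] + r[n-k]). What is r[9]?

36

   n    0    1    2    3    4    5    6    7    8    9   10
r[n]    0    4    8   12   16   20   24   28   32   36   40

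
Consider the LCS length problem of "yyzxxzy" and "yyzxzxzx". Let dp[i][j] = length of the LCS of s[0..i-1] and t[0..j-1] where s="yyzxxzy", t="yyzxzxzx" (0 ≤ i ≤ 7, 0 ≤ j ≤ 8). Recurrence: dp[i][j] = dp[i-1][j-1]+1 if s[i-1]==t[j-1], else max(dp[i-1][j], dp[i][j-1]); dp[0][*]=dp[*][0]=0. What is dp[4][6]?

   ''  y  y  z  x  z  x  z  x
''  0  0  0  0  0  0  0  0  0
 y  0  1  1  1  1  1  1  1  1
 y  0  1  2  2  2  2  2  2  2
 z  0  1  2  3  3  3  3  3  3
 x  0  1  2  3  4  4  4  4  4
 x  0  1  2  3  4  4  5  5  5
 z  0  1  2  3  4  5  5  6  6
 y  0  1  2  3  4  5  5  6  6

4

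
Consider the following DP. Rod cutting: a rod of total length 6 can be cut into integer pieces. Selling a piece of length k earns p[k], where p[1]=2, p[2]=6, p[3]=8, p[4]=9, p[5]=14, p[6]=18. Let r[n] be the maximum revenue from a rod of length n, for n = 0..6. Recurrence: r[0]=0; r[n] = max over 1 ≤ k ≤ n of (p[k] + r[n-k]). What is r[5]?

   n    0    1    2    3    4    5    6
r[n]    0    2    6    8   12   14   18

14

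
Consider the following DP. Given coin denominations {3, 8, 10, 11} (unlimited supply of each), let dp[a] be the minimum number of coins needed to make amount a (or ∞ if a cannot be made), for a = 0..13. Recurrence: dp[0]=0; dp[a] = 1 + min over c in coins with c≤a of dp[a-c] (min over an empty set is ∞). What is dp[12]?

4

 a  0  1  2  3  4  5  6  7  8  9 10 11 12 13
dp  0  -  -  1  -  -  2  -  1  3  1  1  4  2
(- denotes ∞ / unreachable)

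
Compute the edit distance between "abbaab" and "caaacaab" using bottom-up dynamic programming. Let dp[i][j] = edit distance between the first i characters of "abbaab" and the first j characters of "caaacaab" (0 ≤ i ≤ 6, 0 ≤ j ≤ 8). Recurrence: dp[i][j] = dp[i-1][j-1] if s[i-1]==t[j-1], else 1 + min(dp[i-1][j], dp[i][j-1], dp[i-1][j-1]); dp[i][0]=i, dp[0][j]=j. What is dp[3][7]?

   ''  c  a  a  a  c  a  a  b
''  0  1  2  3  4  5  6  7  8
 a  1  1  1  2  3  4  5  6  7
 b  2  2  2  2  3  4  5  6  6
 b  3  3  3  3  3  4  5  6  6
 a  4  4  3  3  3  4  4  5  6
 a  5  5  4  3  3  4  4  4  5
 b  6  6  5  4  4  4  5  5  4

6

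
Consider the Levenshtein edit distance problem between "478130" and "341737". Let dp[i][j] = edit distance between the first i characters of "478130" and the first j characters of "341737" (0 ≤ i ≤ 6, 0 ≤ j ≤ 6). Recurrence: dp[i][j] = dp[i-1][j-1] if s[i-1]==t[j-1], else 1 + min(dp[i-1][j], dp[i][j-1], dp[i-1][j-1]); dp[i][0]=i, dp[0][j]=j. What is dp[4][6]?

   ''  3  4  1  7  3  7
''  0  1  2  3  4  5  6
 4  1  1  1  2  3  4  5
 7  2  2  2  2  2  3  4
 8  3  3  3  3  3  3  4
 1  4  4  4  3  4  4  4
 3  5  4  5  4  4  4  5
 0  6  5  5  5  5  5  5

4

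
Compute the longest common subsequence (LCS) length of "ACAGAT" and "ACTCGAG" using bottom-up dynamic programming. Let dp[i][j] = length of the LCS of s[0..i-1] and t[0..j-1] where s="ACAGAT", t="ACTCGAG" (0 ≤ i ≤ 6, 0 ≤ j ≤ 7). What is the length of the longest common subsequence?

4

   ''  A  C  T  C  G  A  G
''  0  0  0  0  0  0  0  0
 A  0  1  1  1  1  1  1  1
 C  0  1  2  2  2  2  2  2
 A  0  1  2  2  2  2  3  3
 G  0  1  2  2  2  3  3  4
 A  0  1  2  2  2  3  4  4
 T  0  1  2  3  3  3  4  4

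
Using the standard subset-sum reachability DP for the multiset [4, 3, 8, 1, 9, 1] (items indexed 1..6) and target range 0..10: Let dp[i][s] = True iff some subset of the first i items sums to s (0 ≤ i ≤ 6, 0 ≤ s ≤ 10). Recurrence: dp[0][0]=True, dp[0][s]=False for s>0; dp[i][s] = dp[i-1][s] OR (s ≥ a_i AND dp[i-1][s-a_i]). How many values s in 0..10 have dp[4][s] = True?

i\s   0   1   2   3   4   5   6   7   8   9  10
  0   T   F   F   F   F   F   F   F   F   F   F
  1   T   F   F   F   T   F   F   F   F   F   F
  2   T   F   F   T   T   F   F   T   F   F   F
  3   T   F   F   T   T   F   F   T   T   F   F
  4   T   T   F   T   T   T   F   T   T   T   F
  5   T   T   F   T   T   T   F   T   T   T   T
  6   T   T   T   T   T   T   T   T   T   T   T

8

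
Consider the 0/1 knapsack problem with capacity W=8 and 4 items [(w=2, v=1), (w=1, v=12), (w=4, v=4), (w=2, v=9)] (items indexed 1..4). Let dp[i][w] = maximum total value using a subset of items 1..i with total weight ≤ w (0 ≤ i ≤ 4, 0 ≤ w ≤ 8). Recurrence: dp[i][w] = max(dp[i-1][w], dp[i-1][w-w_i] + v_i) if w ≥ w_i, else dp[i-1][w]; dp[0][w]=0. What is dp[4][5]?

i\w   0   1   2   3   4   5   6   7   8
  0   0   0   0   0   0   0   0   0   0
  1   0   0   1   1   1   1   1   1   1
  2   0  12  12  13  13  13  13  13  13
  3   0  12  12  13  13  16  16  17  17
  4   0  12  12  21  21  22  22  25  25

22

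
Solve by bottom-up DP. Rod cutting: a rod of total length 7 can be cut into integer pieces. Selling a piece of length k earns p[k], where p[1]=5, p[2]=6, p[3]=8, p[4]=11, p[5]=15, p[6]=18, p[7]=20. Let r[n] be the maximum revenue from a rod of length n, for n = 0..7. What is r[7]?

   n    0    1    2    3    4    5    6    7
r[n]    0    5   10   15   20   25   30   35

35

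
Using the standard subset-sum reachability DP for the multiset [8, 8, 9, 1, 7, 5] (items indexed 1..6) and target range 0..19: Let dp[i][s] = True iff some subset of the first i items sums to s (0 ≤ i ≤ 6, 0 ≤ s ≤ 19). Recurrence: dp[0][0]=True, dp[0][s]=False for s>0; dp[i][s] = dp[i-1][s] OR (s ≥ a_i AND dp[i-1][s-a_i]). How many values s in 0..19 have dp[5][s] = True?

i\s   0   1   2   3   4   5   6   7   8   9  10  11  12  13  14  15  16  17  18  19
  0   T   F   F   F   F   F   F   F   F   F   F   F   F   F   F   F   F   F   F   F
  1   T   F   F   F   F   F   F   F   T   F   F   F   F   F   F   F   F   F   F   F
  2   T   F   F   F   F   F   F   F   T   F   F   F   F   F   F   F   T   F   F   F
  3   T   F   F   F   F   F   F   F   T   T   F   F   F   F   F   F   T   T   F   F
  4   T   T   F   F   F   F   F   F   T   T   T   F   F   F   F   F   T   T   T   F
  5   T   T   F   F   F   F   F   T   T   T   T   F   F   F   F   T   T   T   T   F
  6   T   T   F   F   F   T   T   T   T   T   T   F   T   T   T   T   T   T   T   F

10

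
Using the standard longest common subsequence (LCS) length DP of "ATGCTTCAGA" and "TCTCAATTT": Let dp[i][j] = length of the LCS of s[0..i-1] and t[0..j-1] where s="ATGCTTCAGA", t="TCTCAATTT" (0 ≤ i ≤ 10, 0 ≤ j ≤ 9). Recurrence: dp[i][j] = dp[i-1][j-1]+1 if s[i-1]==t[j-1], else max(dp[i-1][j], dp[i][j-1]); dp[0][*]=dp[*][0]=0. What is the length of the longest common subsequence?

   ''  T  C  T  C  A  A  T  T  T
''  0  0  0  0  0  0  0  0  0  0
 A  0  0  0  0  0  1  1  1  1  1
 T  0  1  1  1  1  1  1  2  2  2
 G  0  1  1  1  1  1  1  2  2  2
 C  0  1  2  2  2  2  2  2  2  2
 T  0  1  2  3  3  3  3  3  3  3
 T  0  1  2  3  3  3  3  4  4  4
 C  0  1  2  3  4  4  4  4  4  4
 A  0  1  2  3  4  5  5  5  5  5
 G  0  1  2  3  4  5  5  5  5  5
 A  0  1  2  3  4  5  6  6  6  6

6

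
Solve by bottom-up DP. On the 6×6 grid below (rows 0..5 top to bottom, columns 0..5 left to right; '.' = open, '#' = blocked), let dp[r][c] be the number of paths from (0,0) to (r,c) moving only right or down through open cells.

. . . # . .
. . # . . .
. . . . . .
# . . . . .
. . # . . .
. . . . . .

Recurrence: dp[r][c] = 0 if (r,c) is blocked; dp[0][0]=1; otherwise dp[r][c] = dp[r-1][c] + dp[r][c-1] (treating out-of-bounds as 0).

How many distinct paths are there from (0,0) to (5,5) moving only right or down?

69

r\c   0   1   2   3   4   5
  0   1   1   1   0   0   0
  1   1   2   0   0   0   0
  2   1   3   3   3   3   3
  3   0   3   6   9  12  15
  4   0   3   0   9  21  36
  5   0   3   3  12  33  69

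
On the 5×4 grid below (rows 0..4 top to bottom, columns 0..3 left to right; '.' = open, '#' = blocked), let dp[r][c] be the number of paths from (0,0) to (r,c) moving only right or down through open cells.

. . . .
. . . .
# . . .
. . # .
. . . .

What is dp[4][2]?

r\c   0   1   2   3
  0   1   1   1   1
  1   1   2   3   4
  2   0   2   5   9
  3   0   2   0   9
  4   0   2   2  11

2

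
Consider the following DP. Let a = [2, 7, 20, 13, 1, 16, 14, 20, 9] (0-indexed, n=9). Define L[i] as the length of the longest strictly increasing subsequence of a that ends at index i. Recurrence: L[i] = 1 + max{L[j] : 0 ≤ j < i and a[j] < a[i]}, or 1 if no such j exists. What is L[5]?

   i    0    1    2    3    4    5    6    7    8
a[i]    2    7   20   13    1   16   14   20    9
L[i]    1    2    3    3    1    4    4    5    3

4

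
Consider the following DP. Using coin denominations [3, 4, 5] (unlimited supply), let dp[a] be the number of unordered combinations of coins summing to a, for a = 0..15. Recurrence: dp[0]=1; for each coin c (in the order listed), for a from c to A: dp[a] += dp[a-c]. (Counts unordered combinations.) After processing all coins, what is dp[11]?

2

after  coin     0     1     2     3     4     5     6     7     8     9    10    11    12    13    14    15
          3     1     0     0     1     0     0     1     0     0     1     0     0     1     0     0     1
          4     1     0     0     1     1     0     1     1     1     1     1     1     2     1     1     2
          5     1     0     0     1     1     1     1     1     2     2     2     2     3     3     3     4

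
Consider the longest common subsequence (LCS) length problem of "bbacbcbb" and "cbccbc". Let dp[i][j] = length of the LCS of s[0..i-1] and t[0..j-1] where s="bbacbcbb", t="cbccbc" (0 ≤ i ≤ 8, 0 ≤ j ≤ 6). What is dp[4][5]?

   ''  c  b  c  c  b  c
''  0  0  0  0  0  0  0
 b  0  0  1  1  1  1  1
 b  0  0  1  1  1  2  2
 a  0  0  1  1  1  2  2
 c  0  1  1  2  2  2  3
 b  0  1  2  2  2  3  3
 c  0  1  2  3  3  3  4
 b  0  1  2  3  3  4  4
 b  0  1  2  3  3  4  4

2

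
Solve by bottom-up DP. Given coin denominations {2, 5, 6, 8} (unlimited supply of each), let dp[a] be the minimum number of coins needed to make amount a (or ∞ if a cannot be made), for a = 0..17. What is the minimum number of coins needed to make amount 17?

 a  0  1  2  3  4  5  6  7  8  9 10 11 12 13 14 15 16 17
dp  0  -  1  -  2  1  1  2  1  3  2  2  2  2  2  3  2  3
(- denotes ∞ / unreachable)

3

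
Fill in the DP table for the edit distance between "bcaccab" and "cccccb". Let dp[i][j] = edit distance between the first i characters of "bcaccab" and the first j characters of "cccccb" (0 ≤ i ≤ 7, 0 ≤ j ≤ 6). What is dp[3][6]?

5

   ''  c  c  c  c  c  b
''  0  1  2  3  4  5  6
 b  1  1  2  3  4  5  5
 c  2  1  1  2  3  4  5
 a  3  2  2  2  3  4  5
 c  4  3  2  2  2  3  4
 c  5  4  3  2  2  2  3
 a  6  5  4  3  3  3  3
 b  7  6  5  4  4  4  3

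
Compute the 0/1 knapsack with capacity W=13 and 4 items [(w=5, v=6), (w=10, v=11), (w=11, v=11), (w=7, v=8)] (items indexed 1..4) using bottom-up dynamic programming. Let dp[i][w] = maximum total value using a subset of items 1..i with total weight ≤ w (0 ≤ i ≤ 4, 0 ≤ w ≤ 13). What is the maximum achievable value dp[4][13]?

14

i\w   0   1   2   3   4   5   6   7   8   9  10  11  12  13
  0   0   0   0   0   0   0   0   0   0   0   0   0   0   0
  1   0   0   0   0   0   6   6   6   6   6   6   6   6   6
  2   0   0   0   0   0   6   6   6   6   6  11  11  11  11
  3   0   0   0   0   0   6   6   6   6   6  11  11  11  11
  4   0   0   0   0   0   6   6   8   8   8  11  11  14  14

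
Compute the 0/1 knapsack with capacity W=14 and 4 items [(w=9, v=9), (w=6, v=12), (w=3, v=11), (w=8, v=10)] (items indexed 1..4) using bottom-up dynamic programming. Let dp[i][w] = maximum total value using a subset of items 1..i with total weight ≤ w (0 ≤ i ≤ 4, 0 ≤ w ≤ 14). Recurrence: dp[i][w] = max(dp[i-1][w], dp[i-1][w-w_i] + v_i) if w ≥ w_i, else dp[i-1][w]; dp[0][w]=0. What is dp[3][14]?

23

i\w   0   1   2   3   4   5   6   7   8   9  10  11  12  13  14
  0   0   0   0   0   0   0   0   0   0   0   0   0   0   0   0
  1   0   0   0   0   0   0   0   0   0   9   9   9   9   9   9
  2   0   0   0   0   0   0  12  12  12  12  12  12  12  12  12
  3   0   0   0  11  11  11  12  12  12  23  23  23  23  23  23
  4   0   0   0  11  11  11  12  12  12  23  23  23  23  23  23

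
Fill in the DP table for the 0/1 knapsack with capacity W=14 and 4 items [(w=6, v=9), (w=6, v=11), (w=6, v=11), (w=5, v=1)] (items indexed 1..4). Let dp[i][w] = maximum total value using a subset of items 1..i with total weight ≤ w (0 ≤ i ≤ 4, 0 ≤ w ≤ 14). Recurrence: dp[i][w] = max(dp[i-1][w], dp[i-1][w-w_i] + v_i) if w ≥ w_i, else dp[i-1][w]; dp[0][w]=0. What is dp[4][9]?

i\w   0   1   2   3   4   5   6   7   8   9  10  11  12  13  14
  0   0   0   0   0   0   0   0   0   0   0   0   0   0   0   0
  1   0   0   0   0   0   0   9   9   9   9   9   9   9   9   9
  2   0   0   0   0   0   0  11  11  11  11  11  11  20  20  20
  3   0   0   0   0   0   0  11  11  11  11  11  11  22  22  22
  4   0   0   0   0   0   1  11  11  11  11  11  12  22  22  22

11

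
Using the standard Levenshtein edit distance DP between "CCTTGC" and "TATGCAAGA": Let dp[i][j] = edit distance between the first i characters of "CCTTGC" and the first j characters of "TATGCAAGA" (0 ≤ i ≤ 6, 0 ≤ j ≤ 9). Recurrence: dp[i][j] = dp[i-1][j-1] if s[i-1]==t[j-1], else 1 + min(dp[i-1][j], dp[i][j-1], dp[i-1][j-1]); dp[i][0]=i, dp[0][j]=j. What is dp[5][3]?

   ''  T  A  T  G  C  A  A  G  A
''  0  1  2  3  4  5  6  7  8  9
 C  1  1  2  3  4  4  5  6  7  8
 C  2  2  2  3  4  4  5  6  7  8
 T  3  2  3  2  3  4  5  6  7  8
 T  4  3  3  3  3  4  5  6  7  8
 G  5  4  4  4  3  4  5  6  6  7
 C  6  5  5  5  4  3  4  5  6  7

4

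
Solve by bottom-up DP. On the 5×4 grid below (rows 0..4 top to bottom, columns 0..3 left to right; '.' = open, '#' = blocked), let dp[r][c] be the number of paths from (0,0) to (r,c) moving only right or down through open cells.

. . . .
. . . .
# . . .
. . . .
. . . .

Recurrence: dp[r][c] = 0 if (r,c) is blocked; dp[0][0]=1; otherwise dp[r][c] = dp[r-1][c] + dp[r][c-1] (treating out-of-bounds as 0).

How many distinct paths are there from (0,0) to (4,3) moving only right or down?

r\c   0   1   2   3
  0   1   1   1   1
  1   1   2   3   4
  2   0   2   5   9
  3   0   2   7  16
  4   0   2   9  25

25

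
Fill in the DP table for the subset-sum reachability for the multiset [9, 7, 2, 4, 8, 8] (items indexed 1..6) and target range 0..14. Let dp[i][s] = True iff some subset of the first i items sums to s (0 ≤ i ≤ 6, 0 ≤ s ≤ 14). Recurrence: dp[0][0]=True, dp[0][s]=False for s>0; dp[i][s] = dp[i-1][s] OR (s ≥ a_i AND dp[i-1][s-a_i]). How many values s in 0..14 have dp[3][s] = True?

5

i\s   0   1   2   3   4   5   6   7   8   9  10  11  12  13  14
  0   T   F   F   F   F   F   F   F   F   F   F   F   F   F   F
  1   T   F   F   F   F   F   F   F   F   T   F   F   F   F   F
  2   T   F   F   F   F   F   F   T   F   T   F   F   F   F   F
  3   T   F   T   F   F   F   F   T   F   T   F   T   F   F   F
  4   T   F   T   F   T   F   T   T   F   T   F   T   F   T   F
  5   T   F   T   F   T   F   T   T   T   T   T   T   T   T   T
  6   T   F   T   F   T   F   T   T   T   T   T   T   T   T   T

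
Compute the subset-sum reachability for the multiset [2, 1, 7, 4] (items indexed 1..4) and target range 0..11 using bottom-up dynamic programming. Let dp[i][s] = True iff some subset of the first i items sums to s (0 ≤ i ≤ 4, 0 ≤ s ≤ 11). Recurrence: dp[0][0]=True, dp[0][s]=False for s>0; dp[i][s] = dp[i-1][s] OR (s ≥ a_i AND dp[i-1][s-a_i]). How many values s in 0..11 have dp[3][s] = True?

8

i\s   0   1   2   3   4   5   6   7   8   9  10  11
  0   T   F   F   F   F   F   F   F   F   F   F   F
  1   T   F   T   F   F   F   F   F   F   F   F   F
  2   T   T   T   T   F   F   F   F   F   F   F   F
  3   T   T   T   T   F   F   F   T   T   T   T   F
  4   T   T   T   T   T   T   T   T   T   T   T   T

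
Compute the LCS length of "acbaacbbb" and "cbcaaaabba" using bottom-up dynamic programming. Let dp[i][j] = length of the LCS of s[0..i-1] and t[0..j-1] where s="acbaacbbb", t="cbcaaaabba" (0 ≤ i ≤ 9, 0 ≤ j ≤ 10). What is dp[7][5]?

   ''  c  b  c  a  a  a  a  b  b  a
''  0  0  0  0  0  0  0  0  0  0  0
 a  0  0  0  0  1  1  1  1  1  1  1
 c  0  1  1  1  1  1  1  1  1  1  1
 b  0  1  2  2  2  2  2  2  2  2  2
 a  0  1  2  2  3  3  3  3  3  3  3
 a  0  1  2  2  3  4  4  4  4  4  4
 c  0  1  2  3  3  4  4  4  4  4  4
 b  0  1  2  3  3  4  4  4  5  5  5
 b  0  1  2  3  3  4  4  4  5  6  6
 b  0  1  2  3  3  4  4  4  5  6  6

4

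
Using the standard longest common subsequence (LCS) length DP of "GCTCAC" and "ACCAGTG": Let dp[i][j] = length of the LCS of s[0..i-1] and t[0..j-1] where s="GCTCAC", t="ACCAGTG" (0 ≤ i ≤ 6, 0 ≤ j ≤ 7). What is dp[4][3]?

   ''  A  C  C  A  G  T  G
''  0  0  0  0  0  0  0  0
 G  0  0  0  0  0  1  1  1
 C  0  0  1  1  1  1  1  1
 T  0  0  1  1  1  1  2  2
 C  0  0  1  2  2  2  2  2
 A  0  1  1  2  3  3  3  3
 C  0  1  2  2  3  3  3  3

2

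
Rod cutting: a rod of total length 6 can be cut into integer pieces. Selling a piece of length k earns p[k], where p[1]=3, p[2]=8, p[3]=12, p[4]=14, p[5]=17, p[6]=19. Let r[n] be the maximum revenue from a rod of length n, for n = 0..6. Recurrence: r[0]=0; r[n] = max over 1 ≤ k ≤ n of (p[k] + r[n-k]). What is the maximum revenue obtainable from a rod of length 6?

24

   n    0    1    2    3    4    5    6
r[n]    0    3    8   12   16   20   24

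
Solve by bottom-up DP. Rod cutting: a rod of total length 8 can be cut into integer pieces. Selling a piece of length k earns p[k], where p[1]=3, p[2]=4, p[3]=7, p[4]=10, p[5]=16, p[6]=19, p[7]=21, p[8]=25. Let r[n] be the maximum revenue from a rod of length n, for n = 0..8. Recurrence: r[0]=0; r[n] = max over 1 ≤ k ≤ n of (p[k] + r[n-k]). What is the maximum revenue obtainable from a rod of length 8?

   n    0    1    2    3    4    5    6    7    8
r[n]    0    3    6    9   12   16   19   22   25

25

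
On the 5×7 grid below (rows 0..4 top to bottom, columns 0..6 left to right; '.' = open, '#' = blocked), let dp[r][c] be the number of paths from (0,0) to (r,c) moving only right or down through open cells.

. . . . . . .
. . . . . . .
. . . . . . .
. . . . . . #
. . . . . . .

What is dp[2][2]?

r\c   0   1   2   3   4   5   6
  0   1   1   1   1   1   1   1
  1   1   2   3   4   5   6   7
  2   1   3   6  10  15  21  28
  3   1   4  10  20  35  56   0
  4   1   5  15  35  70 126 126

6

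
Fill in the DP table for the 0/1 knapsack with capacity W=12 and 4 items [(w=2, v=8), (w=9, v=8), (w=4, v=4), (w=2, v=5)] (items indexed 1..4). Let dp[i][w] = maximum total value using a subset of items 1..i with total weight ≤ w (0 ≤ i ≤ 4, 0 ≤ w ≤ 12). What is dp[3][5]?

i\w   0   1   2   3   4   5   6   7   8   9  10  11  12
  0   0   0   0   0   0   0   0   0   0   0   0   0   0
  1   0   0   8   8   8   8   8   8   8   8   8   8   8
  2   0   0   8   8   8   8   8   8   8   8   8  16  16
  3   0   0   8   8   8   8  12  12  12  12  12  16  16
  4   0   0   8   8  13  13  13  13  17  17  17  17  17

8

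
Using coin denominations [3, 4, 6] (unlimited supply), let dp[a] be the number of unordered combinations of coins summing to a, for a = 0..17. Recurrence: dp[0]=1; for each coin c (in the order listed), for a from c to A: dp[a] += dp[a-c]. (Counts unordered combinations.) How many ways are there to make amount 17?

after  coin     0     1     2     3     4     5     6     7     8     9    10    11    12    13    14    15    16    17
          3     1     0     0     1     0     0     1     0     0     1     0     0     1     0     0     1     0     0
          4     1     0     0     1     1     0     1     1     1     1     1     1     2     1     1     2     2     1
          6     1     0     0     1     1     0     2     1     1     2     2     1     4     2     2     4     4     2

2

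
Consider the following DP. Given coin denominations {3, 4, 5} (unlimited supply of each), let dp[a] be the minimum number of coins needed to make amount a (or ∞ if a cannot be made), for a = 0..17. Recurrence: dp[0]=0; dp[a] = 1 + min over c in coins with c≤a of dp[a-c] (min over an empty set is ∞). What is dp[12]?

3

 a  0  1  2  3  4  5  6  7  8  9 10 11 12 13 14 15 16 17
dp  0  -  -  1  1  1  2  2  2  2  2  3  3  3  3  3  4  4
(- denotes ∞ / unreachable)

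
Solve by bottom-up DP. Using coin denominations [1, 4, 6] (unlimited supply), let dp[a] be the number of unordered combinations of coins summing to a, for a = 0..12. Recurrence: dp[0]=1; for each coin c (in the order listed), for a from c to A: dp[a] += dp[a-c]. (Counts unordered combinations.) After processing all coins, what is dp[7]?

3

after  coin     0     1     2     3     4     5     6     7     8     9    10    11    12
          1     1     1     1     1     1     1     1     1     1     1     1     1     1
          4     1     1     1     1     2     2     2     2     3     3     3     3     4
          6     1     1     1     1     2     2     3     3     4     4     5     5     7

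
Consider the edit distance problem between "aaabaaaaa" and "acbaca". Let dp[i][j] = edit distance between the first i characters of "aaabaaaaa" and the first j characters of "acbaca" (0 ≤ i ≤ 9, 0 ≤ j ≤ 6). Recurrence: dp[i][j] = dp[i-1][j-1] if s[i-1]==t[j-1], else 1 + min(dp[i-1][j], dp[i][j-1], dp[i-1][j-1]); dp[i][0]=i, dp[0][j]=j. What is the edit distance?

   ''  a  c  b  a  c  a
''  0  1  2  3  4  5  6
 a  1  0  1  2  3  4  5
 a  2  1  1  2  2  3  4
 a  3  2  2  2  2  3  3
 b  4  3  3  2  3  3  4
 a  5  4  4  3  2  3  3
 a  6  5  5  4  3  3  3
 a  7  6  6  5  4  4  3
 a  8  7  7  6  5  5  4
 a  9  8  8  7  6  6  5

5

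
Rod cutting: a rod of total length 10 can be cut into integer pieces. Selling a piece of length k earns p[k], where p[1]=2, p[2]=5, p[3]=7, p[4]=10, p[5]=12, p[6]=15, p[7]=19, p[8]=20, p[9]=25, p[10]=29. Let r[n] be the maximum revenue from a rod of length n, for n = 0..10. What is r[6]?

   n    0    1    2    3    4    5    6    7    8    9   10
r[n]    0    2    5    7   10   12   15   19   21   25   29

15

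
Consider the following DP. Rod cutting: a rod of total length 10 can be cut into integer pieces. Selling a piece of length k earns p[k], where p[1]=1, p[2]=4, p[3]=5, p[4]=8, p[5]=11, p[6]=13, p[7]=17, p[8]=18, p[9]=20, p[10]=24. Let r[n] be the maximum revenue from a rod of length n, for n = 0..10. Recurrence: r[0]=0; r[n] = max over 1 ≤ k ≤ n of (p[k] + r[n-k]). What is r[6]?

   n    0    1    2    3    4    5    6    7    8    9   10
r[n]    0    1    4    5    8   11   13   17   18   21   24

13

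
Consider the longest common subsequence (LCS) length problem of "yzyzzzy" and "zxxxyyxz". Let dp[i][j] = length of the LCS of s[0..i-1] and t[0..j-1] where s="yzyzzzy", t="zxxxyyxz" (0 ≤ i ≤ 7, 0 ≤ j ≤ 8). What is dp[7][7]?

   ''  z  x  x  x  y  y  x  z
''  0  0  0  0  0  0  0  0  0
 y  0  0  0  0  0  1  1  1  1
 z  0  1  1  1  1  1  1  1  2
 y  0  1  1  1  1  2  2  2  2
 z  0  1  1  1  1  2  2  2  3
 z  0  1  1  1  1  2  2  2  3
 z  0  1  1  1  1  2  2  2  3
 y  0  1  1  1  1  2  3  3  3

3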